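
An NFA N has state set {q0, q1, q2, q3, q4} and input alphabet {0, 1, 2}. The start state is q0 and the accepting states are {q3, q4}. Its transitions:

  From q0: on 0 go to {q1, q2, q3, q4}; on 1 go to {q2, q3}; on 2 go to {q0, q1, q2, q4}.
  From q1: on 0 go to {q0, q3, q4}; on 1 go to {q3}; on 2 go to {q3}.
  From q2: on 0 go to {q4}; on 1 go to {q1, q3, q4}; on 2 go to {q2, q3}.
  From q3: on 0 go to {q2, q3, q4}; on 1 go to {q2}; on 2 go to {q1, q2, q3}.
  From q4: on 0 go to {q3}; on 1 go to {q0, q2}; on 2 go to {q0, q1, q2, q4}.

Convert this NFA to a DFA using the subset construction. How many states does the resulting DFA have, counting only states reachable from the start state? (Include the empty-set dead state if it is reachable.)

Start state of the DFA: {q0}.
{q0} --0--> {q1, q2, q3, q4}  [new]
{q0} --1--> {q2, q3}  [new]
{q0} --2--> {q0, q1, q2, q4}  [new]
{q1, q2, q3, q4} --0--> {q0, q2, q3, q4}  [new]
{q1, q2, q3, q4} --1--> {q0, q1, q2, q3, q4}  [new]
{q1, q2, q3, q4} --2--> {q0, q1, q2, q3, q4}  [seen]
{q2, q3} --0--> {q2, q3, q4}  [new]
{q2, q3} --1--> {q1, q2, q3, q4}  [seen]
{q2, q3} --2--> {q1, q2, q3}  [new]
{q0, q1, q2, q4} --0--> {q0, q1, q2, q3, q4}  [seen]
{q0, q1, q2, q4} --1--> {q0, q1, q2, q3, q4}  [seen]
{q0, q1, q2, q4} --2--> {q0, q1, q2, q3, q4}  [seen]
{q0, q2, q3, q4} --0--> {q1, q2, q3, q4}  [seen]
{q0, q2, q3, q4} --1--> {q0, q1, q2, q3, q4}  [seen]
{q0, q2, q3, q4} --2--> {q0, q1, q2, q3, q4}  [seen]
{q0, q1, q2, q3, q4} --0--> {q0, q1, q2, q3, q4}  [seen]
{q0, q1, q2, q3, q4} --1--> {q0, q1, q2, q3, q4}  [seen]
{q0, q1, q2, q3, q4} --2--> {q0, q1, q2, q3, q4}  [seen]
{q2, q3, q4} --0--> {q2, q3, q4}  [seen]
{q2, q3, q4} --1--> {q0, q1, q2, q3, q4}  [seen]
{q2, q3, q4} --2--> {q0, q1, q2, q3, q4}  [seen]
{q1, q2, q3} --0--> {q0, q2, q3, q4}  [seen]
{q1, q2, q3} --1--> {q1, q2, q3, q4}  [seen]
{q1, q2, q3} --2--> {q1, q2, q3}  [seen]
Reachable DFA states: {q0}, {q1, q2, q3, q4}, {q2, q3}, {q0, q1, q2, q4}, {q0, q2, q3, q4}, {q0, q1, q2, q3, q4}, {q2, q3, q4}, {q1, q2, q3}.

8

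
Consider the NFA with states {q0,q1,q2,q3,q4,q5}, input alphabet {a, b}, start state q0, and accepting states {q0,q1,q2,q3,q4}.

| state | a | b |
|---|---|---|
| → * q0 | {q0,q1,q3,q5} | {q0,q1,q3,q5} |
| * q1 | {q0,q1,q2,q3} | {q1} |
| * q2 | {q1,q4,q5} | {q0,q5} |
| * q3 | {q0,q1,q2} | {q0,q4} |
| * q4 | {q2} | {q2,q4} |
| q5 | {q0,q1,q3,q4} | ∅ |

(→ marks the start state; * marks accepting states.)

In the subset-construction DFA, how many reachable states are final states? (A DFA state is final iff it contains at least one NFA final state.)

Start state of the DFA: {q0}.
{q0} --a--> {q0,q1,q3,q5}  [new]
{q0} --b--> {q0,q1,q3,q5}  [seen]
{q0,q1,q3,q5} --a--> {q0,q1,q2,q3,q4,q5}  [new]
{q0,q1,q3,q5} --b--> {q0,q1,q3,q4,q5}  [new]
{q0,q1,q2,q3,q4,q5} --a--> {q0,q1,q2,q3,q4,q5}  [seen]
{q0,q1,q2,q3,q4,q5} --b--> {q0,q1,q2,q3,q4,q5}  [seen]
{q0,q1,q3,q4,q5} --a--> {q0,q1,q2,q3,q4,q5}  [seen]
{q0,q1,q3,q4,q5} --b--> {q0,q1,q2,q3,q4,q5}  [seen]
Reachable DFA states: {q0}, {q0,q1,q3,q5}, {q0,q1,q2,q3,q4,q5}, {q0,q1,q3,q4,q5}.
Accepting DFA states (contain an NFA accepting state): {q0}, {q0,q1,q3,q5}, {q0,q1,q2,q3,q4,q5}, {q0,q1,q3,q4,q5}.

4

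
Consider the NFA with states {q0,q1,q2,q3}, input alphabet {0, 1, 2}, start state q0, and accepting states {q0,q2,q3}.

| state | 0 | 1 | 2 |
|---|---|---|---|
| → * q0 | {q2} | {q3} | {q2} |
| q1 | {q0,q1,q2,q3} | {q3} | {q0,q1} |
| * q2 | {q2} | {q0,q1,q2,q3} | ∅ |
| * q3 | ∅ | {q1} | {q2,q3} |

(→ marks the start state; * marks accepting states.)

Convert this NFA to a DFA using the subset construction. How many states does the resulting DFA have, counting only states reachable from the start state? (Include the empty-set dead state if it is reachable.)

Start state of the DFA: {q0}.
{q0} --0--> {q2}  [new]
{q0} --1--> {q3}  [new]
{q0} --2--> {q2}  [seen]
{q2} --0--> {q2}  [seen]
{q2} --1--> {q0,q1,q2,q3}  [new]
{q2} --2--> ∅  [new]
{q3} --0--> ∅  [seen]
{q3} --1--> {q1}  [new]
{q3} --2--> {q2,q3}  [new]
{q0,q1,q2,q3} --0--> {q0,q1,q2,q3}  [seen]
{q0,q1,q2,q3} --1--> {q0,q1,q2,q3}  [seen]
{q0,q1,q2,q3} --2--> {q0,q1,q2,q3}  [seen]
∅ --0--> ∅  [seen]
∅ --1--> ∅  [seen]
∅ --2--> ∅  [seen]
{q1} --0--> {q0,q1,q2,q3}  [seen]
{q1} --1--> {q3}  [seen]
{q1} --2--> {q0,q1}  [new]
{q2,q3} --0--> {q2}  [seen]
{q2,q3} --1--> {q0,q1,q2,q3}  [seen]
{q2,q3} --2--> {q2,q3}  [seen]
{q0,q1} --0--> {q0,q1,q2,q3}  [seen]
{q0,q1} --1--> {q3}  [seen]
{q0,q1} --2--> {q0,q1,q2}  [new]
{q0,q1,q2} --0--> {q0,q1,q2,q3}  [seen]
{q0,q1,q2} --1--> {q0,q1,q2,q3}  [seen]
{q0,q1,q2} --2--> {q0,q1,q2}  [seen]
Reachable DFA states: {q0}, {q2}, {q3}, {q0,q1,q2,q3}, ∅, {q1}, {q2,q3}, {q0,q1}, {q0,q1,q2}.

9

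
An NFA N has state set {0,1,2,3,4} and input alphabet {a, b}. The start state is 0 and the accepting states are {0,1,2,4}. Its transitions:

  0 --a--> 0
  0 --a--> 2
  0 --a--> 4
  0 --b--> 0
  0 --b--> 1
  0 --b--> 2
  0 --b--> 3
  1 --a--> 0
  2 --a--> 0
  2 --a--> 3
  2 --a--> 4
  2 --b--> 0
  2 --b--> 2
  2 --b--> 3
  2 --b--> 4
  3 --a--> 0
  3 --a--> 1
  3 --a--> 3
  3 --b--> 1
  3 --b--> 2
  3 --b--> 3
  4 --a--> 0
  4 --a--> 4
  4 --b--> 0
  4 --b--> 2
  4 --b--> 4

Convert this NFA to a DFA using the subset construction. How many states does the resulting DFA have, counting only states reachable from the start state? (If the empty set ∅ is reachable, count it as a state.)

5

Start state of the DFA: {0}.
{0} --a--> {0,2,4}  [new]
{0} --b--> {0,1,2,3}  [new]
{0,2,4} --a--> {0,2,3,4}  [new]
{0,2,4} --b--> {0,1,2,3,4}  [new]
{0,1,2,3} --a--> {0,1,2,3,4}  [seen]
{0,1,2,3} --b--> {0,1,2,3,4}  [seen]
{0,2,3,4} --a--> {0,1,2,3,4}  [seen]
{0,2,3,4} --b--> {0,1,2,3,4}  [seen]
{0,1,2,3,4} --a--> {0,1,2,3,4}  [seen]
{0,1,2,3,4} --b--> {0,1,2,3,4}  [seen]
Reachable DFA states: {0}, {0,2,4}, {0,1,2,3}, {0,2,3,4}, {0,1,2,3,4}.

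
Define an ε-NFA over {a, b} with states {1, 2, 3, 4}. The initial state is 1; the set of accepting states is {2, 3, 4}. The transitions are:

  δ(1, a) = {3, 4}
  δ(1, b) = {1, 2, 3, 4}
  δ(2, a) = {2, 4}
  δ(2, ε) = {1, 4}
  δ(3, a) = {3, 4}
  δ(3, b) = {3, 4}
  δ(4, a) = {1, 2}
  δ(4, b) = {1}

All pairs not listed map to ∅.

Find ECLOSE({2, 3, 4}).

Begin with {2, 3, 4}.
2 →ε {1, 4}; add 1.
ε-closure = {1, 2, 3, 4}.

{1, 2, 3, 4}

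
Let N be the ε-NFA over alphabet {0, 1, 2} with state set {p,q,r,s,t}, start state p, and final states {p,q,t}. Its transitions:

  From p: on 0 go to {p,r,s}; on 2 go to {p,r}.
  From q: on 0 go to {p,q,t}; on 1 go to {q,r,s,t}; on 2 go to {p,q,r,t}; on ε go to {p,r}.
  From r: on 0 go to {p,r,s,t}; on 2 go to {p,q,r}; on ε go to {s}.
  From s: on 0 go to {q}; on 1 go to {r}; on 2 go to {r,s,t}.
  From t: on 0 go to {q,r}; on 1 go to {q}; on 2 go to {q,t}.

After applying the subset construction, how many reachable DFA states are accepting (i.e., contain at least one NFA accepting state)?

3

Start state of the DFA: {p} (ε-closure of the NFA start).
{p} --0--> {p,r,s}  [new]
{p} --1--> ∅  [new]
{p} --2--> {p,r,s}  [seen]
{p,r,s} --0--> {p,q,r,s,t}  [new]
{p,r,s} --1--> {r,s}  [new]
{p,r,s} --2--> {p,q,r,s,t}  [seen]
∅ --0--> ∅  [seen]
∅ --1--> ∅  [seen]
∅ --2--> ∅  [seen]
{p,q,r,s,t} --0--> {p,q,r,s,t}  [seen]
{p,q,r,s,t} --1--> {p,q,r,s,t}  [seen]
{p,q,r,s,t} --2--> {p,q,r,s,t}  [seen]
{r,s} --0--> {p,q,r,s,t}  [seen]
{r,s} --1--> {r,s}  [seen]
{r,s} --2--> {p,q,r,s,t}  [seen]
Reachable DFA states: {p}, {p,r,s}, ∅, {p,q,r,s,t}, {r,s}.
Accepting DFA states (contain an NFA accepting state): {p}, {p,r,s}, {p,q,r,s,t}.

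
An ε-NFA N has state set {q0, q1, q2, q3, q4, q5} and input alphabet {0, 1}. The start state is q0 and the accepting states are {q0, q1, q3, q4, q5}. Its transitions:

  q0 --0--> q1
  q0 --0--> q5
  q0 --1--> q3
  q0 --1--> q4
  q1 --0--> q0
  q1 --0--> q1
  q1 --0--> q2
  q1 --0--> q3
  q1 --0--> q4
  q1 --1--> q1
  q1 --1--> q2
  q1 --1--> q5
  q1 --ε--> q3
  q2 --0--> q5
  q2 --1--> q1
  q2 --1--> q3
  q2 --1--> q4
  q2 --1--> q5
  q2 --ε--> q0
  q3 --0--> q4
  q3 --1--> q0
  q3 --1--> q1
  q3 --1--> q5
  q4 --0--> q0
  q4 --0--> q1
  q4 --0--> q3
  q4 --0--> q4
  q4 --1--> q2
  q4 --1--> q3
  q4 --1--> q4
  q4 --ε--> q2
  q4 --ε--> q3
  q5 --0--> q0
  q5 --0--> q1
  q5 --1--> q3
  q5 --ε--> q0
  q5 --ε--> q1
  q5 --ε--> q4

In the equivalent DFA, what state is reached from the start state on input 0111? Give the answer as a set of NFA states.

{q0, q1, q2, q3, q4, q5}

Start: {q0}.
δ(q0,0) = {q1, q5}.
Union: {q1, q5}.
ε-closure gives {q0, q1, q2, q3, q4, q5}.
After 0: {q0, q1, q2, q3, q4, q5}.
δ(q0,1) = {q3, q4}; δ(q1,1) = {q1, q2, q5}; δ(q2,1) = {q1, q3, q4, q5}; δ(q3,1) = {q0, q1, q5}; δ(q4,1) = {q2, q3, q4}; δ(q5,1) = {q3}.
Union: {q0, q1, q2, q3, q4, q5}.
After 1: {q0, q1, q2, q3, q4, q5}.
δ(q0,1) = {q3, q4}; δ(q1,1) = {q1, q2, q5}; δ(q2,1) = {q1, q3, q4, q5}; δ(q3,1) = {q0, q1, q5}; δ(q4,1) = {q2, q3, q4}; δ(q5,1) = {q3}.
Union: {q0, q1, q2, q3, q4, q5}.
After 1: {q0, q1, q2, q3, q4, q5}.
δ(q0,1) = {q3, q4}; δ(q1,1) = {q1, q2, q5}; δ(q2,1) = {q1, q3, q4, q5}; δ(q3,1) = {q0, q1, q5}; δ(q4,1) = {q2, q3, q4}; δ(q5,1) = {q3}.
Union: {q0, q1, q2, q3, q4, q5}.
After 1: {q0, q1, q2, q3, q4, q5}.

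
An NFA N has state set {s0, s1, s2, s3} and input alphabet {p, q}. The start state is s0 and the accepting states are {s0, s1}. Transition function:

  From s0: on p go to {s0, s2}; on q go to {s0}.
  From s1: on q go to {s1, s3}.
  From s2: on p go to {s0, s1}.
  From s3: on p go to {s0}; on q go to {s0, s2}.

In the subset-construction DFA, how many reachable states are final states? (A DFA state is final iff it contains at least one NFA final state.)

Start state of the DFA: {s0}.
{s0} --p--> {s0, s2}  [new]
{s0} --q--> {s0}  [seen]
{s0, s2} --p--> {s0, s1, s2}  [new]
{s0, s2} --q--> {s0}  [seen]
{s0, s1, s2} --p--> {s0, s1, s2}  [seen]
{s0, s1, s2} --q--> {s0, s1, s3}  [new]
{s0, s1, s3} --p--> {s0, s2}  [seen]
{s0, s1, s3} --q--> {s0, s1, s2, s3}  [new]
{s0, s1, s2, s3} --p--> {s0, s1, s2}  [seen]
{s0, s1, s2, s3} --q--> {s0, s1, s2, s3}  [seen]
Reachable DFA states: {s0}, {s0, s2}, {s0, s1, s2}, {s0, s1, s3}, {s0, s1, s2, s3}.
Accepting DFA states (contain an NFA accepting state): {s0}, {s0, s2}, {s0, s1, s2}, {s0, s1, s3}, {s0, s1, s2, s3}.

5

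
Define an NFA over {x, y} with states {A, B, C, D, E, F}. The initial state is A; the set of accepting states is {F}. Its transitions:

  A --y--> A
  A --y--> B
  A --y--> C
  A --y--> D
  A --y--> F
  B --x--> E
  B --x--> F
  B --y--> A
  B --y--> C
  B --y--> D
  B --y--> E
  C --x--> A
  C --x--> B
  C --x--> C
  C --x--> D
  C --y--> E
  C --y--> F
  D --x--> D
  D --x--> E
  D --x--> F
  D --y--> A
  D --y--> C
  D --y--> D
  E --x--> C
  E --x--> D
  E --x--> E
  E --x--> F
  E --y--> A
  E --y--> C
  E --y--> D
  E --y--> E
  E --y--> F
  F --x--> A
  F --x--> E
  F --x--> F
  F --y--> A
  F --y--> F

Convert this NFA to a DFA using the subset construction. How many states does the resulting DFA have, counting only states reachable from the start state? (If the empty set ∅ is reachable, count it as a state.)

Start state of the DFA: {A}.
{A} --x--> ∅  [new]
{A} --y--> {A, B, C, D, F}  [new]
∅ --x--> ∅  [seen]
∅ --y--> ∅  [seen]
{A, B, C, D, F} --x--> {A, B, C, D, E, F}  [new]
{A, B, C, D, F} --y--> {A, B, C, D, E, F}  [seen]
{A, B, C, D, E, F} --x--> {A, B, C, D, E, F}  [seen]
{A, B, C, D, E, F} --y--> {A, B, C, D, E, F}  [seen]
Reachable DFA states: {A}, ∅, {A, B, C, D, F}, {A, B, C, D, E, F}.

4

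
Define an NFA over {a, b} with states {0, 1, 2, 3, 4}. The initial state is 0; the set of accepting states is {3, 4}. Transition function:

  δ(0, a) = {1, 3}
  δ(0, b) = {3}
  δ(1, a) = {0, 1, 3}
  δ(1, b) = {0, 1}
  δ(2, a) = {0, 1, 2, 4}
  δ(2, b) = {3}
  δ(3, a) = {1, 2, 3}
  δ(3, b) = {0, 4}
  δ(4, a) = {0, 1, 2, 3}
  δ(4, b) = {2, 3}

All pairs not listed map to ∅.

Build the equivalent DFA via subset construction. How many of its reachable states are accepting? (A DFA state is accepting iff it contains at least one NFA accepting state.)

Start state of the DFA: {0}.
{0} --a--> {1, 3}  [new]
{0} --b--> {3}  [new]
{1, 3} --a--> {0, 1, 2, 3}  [new]
{1, 3} --b--> {0, 1, 4}  [new]
{3} --a--> {1, 2, 3}  [new]
{3} --b--> {0, 4}  [new]
{0, 1, 2, 3} --a--> {0, 1, 2, 3, 4}  [new]
{0, 1, 2, 3} --b--> {0, 1, 3, 4}  [new]
{0, 1, 4} --a--> {0, 1, 2, 3}  [seen]
{0, 1, 4} --b--> {0, 1, 2, 3}  [seen]
{1, 2, 3} --a--> {0, 1, 2, 3, 4}  [seen]
{1, 2, 3} --b--> {0, 1, 3, 4}  [seen]
{0, 4} --a--> {0, 1, 2, 3}  [seen]
{0, 4} --b--> {2, 3}  [new]
{0, 1, 2, 3, 4} --a--> {0, 1, 2, 3, 4}  [seen]
{0, 1, 2, 3, 4} --b--> {0, 1, 2, 3, 4}  [seen]
{0, 1, 3, 4} --a--> {0, 1, 2, 3}  [seen]
{0, 1, 3, 4} --b--> {0, 1, 2, 3, 4}  [seen]
{2, 3} --a--> {0, 1, 2, 3, 4}  [seen]
{2, 3} --b--> {0, 3, 4}  [new]
{0, 3, 4} --a--> {0, 1, 2, 3}  [seen]
{0, 3, 4} --b--> {0, 2, 3, 4}  [new]
{0, 2, 3, 4} --a--> {0, 1, 2, 3, 4}  [seen]
{0, 2, 3, 4} --b--> {0, 2, 3, 4}  [seen]
Reachable DFA states: {0}, {1, 3}, {3}, {0, 1, 2, 3}, {0, 1, 4}, {1, 2, 3}, {0, 4}, {0, 1, 2, 3, 4}, {0, 1, 3, 4}, {2, 3}, {0, 3, 4}, {0, 2, 3, 4}.
Accepting DFA states (contain an NFA accepting state): {1, 3}, {3}, {0, 1, 2, 3}, {0, 1, 4}, {1, 2, 3}, {0, 4}, {0, 1, 2, 3, 4}, {0, 1, 3, 4}, {2, 3}, {0, 3, 4}, {0, 2, 3, 4}.

11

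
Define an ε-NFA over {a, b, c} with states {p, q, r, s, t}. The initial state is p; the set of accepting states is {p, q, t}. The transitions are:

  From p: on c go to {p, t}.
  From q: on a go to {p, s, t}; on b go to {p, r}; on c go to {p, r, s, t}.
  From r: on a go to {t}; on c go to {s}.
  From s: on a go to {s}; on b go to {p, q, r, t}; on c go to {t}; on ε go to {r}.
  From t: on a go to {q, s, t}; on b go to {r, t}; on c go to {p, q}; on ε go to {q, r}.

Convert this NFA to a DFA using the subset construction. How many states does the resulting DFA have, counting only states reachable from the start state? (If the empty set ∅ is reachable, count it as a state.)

Start state of the DFA: {p} (ε-closure of the NFA start).
{p} --a--> ∅  [new]
{p} --b--> ∅  [seen]
{p} --c--> {p, q, r, t}  [new]
∅ --a--> ∅  [seen]
∅ --b--> ∅  [seen]
∅ --c--> ∅  [seen]
{p, q, r, t} --a--> {p, q, r, s, t}  [new]
{p, q, r, t} --b--> {p, q, r, t}  [seen]
{p, q, r, t} --c--> {p, q, r, s, t}  [seen]
{p, q, r, s, t} --a--> {p, q, r, s, t}  [seen]
{p, q, r, s, t} --b--> {p, q, r, t}  [seen]
{p, q, r, s, t} --c--> {p, q, r, s, t}  [seen]
Reachable DFA states: {p}, ∅, {p, q, r, t}, {p, q, r, s, t}.

4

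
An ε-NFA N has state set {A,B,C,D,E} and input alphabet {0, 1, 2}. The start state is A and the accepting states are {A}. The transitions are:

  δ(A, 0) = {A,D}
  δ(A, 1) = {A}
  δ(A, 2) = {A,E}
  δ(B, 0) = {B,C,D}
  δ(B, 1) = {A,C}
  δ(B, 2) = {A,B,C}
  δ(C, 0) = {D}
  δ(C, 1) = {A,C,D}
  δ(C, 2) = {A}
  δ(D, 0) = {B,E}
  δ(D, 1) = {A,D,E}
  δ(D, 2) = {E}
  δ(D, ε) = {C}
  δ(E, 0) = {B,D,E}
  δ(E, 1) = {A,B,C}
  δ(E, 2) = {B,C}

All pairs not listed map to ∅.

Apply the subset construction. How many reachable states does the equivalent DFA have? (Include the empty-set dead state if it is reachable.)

8

Start state of the DFA: {A} (ε-closure of the NFA start).
{A} --0--> {A,C,D}  [new]
{A} --1--> {A}  [seen]
{A} --2--> {A,E}  [new]
{A,C,D} --0--> {A,B,C,D,E}  [new]
{A,C,D} --1--> {A,C,D,E}  [new]
{A,C,D} --2--> {A,E}  [seen]
{A,E} --0--> {A,B,C,D,E}  [seen]
{A,E} --1--> {A,B,C}  [new]
{A,E} --2--> {A,B,C,E}  [new]
{A,B,C,D,E} --0--> {A,B,C,D,E}  [seen]
{A,B,C,D,E} --1--> {A,B,C,D,E}  [seen]
{A,B,C,D,E} --2--> {A,B,C,E}  [seen]
{A,C,D,E} --0--> {A,B,C,D,E}  [seen]
{A,C,D,E} --1--> {A,B,C,D,E}  [seen]
{A,C,D,E} --2--> {A,B,C,E}  [seen]
{A,B,C} --0--> {A,B,C,D}  [new]
{A,B,C} --1--> {A,C,D}  [seen]
{A,B,C} --2--> {A,B,C,E}  [seen]
{A,B,C,E} --0--> {A,B,C,D,E}  [seen]
{A,B,C,E} --1--> {A,B,C,D}  [seen]
{A,B,C,E} --2--> {A,B,C,E}  [seen]
{A,B,C,D} --0--> {A,B,C,D,E}  [seen]
{A,B,C,D} --1--> {A,C,D,E}  [seen]
{A,B,C,D} --2--> {A,B,C,E}  [seen]
Reachable DFA states: {A}, {A,C,D}, {A,E}, {A,B,C,D,E}, {A,C,D,E}, {A,B,C}, {A,B,C,E}, {A,B,C,D}.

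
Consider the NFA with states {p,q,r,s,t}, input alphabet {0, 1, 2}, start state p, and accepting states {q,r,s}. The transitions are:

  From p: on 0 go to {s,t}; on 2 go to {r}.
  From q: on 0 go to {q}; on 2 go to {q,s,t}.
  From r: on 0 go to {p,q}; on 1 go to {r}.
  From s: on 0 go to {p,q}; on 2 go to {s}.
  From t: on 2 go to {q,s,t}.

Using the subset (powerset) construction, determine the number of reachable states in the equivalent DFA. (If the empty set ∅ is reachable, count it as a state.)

7

Start state of the DFA: {p}.
{p} --0--> {s,t}  [new]
{p} --1--> ∅  [new]
{p} --2--> {r}  [new]
{s,t} --0--> {p,q}  [new]
{s,t} --1--> ∅  [seen]
{s,t} --2--> {q,s,t}  [new]
∅ --0--> ∅  [seen]
∅ --1--> ∅  [seen]
∅ --2--> ∅  [seen]
{r} --0--> {p,q}  [seen]
{r} --1--> {r}  [seen]
{r} --2--> ∅  [seen]
{p,q} --0--> {q,s,t}  [seen]
{p,q} --1--> ∅  [seen]
{p,q} --2--> {q,r,s,t}  [new]
{q,s,t} --0--> {p,q}  [seen]
{q,s,t} --1--> ∅  [seen]
{q,s,t} --2--> {q,s,t}  [seen]
{q,r,s,t} --0--> {p,q}  [seen]
{q,r,s,t} --1--> {r}  [seen]
{q,r,s,t} --2--> {q,s,t}  [seen]
Reachable DFA states: {p}, {s,t}, ∅, {r}, {p,q}, {q,s,t}, {q,r,s,t}.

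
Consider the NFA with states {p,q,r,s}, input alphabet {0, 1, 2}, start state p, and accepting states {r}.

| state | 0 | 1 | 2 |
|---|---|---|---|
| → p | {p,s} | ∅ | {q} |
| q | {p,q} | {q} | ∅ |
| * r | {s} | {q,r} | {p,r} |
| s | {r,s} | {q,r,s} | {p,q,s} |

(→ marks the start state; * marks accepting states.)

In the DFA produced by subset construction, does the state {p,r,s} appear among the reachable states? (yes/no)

Start state of the DFA: {p}.
{p} --0--> {p,s}  [new]
{p} --1--> ∅  [new]
{p} --2--> {q}  [new]
{p,s} --0--> {p,r,s}  [new]
{p,s} --1--> {q,r,s}  [new]
{p,s} --2--> {p,q,s}  [new]
∅ --0--> ∅  [seen]
∅ --1--> ∅  [seen]
∅ --2--> ∅  [seen]
{q} --0--> {p,q}  [new]
{q} --1--> {q}  [seen]
{q} --2--> ∅  [seen]
{p,r,s} --0--> {p,r,s}  [seen]
{p,r,s} --1--> {q,r,s}  [seen]
{p,r,s} --2--> {p,q,r,s}  [new]
{q,r,s} --0--> {p,q,r,s}  [seen]
{q,r,s} --1--> {q,r,s}  [seen]
{q,r,s} --2--> {p,q,r,s}  [seen]
{p,q,s} --0--> {p,q,r,s}  [seen]
{p,q,s} --1--> {q,r,s}  [seen]
{p,q,s} --2--> {p,q,s}  [seen]
{p,q} --0--> {p,q,s}  [seen]
{p,q} --1--> {q}  [seen]
{p,q} --2--> {q}  [seen]
{p,q,r,s} --0--> {p,q,r,s}  [seen]
{p,q,r,s} --1--> {q,r,s}  [seen]
{p,q,r,s} --2--> {p,q,r,s}  [seen]
Reachable DFA states: {p}, {p,s}, ∅, {q}, {p,r,s}, {q,r,s}, {p,q,s}, {p,q}, {p,q,r,s}.
{p,r,s} is among them.

yes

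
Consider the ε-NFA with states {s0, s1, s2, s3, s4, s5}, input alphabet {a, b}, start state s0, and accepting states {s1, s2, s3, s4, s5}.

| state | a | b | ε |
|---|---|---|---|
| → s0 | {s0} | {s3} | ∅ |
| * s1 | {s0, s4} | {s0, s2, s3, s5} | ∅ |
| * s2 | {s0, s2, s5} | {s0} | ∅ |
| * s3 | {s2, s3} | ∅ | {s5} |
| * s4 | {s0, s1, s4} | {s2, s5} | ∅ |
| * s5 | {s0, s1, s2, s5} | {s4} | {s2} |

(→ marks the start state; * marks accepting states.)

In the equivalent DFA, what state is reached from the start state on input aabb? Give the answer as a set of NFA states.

Start: {s0}.
δ(s0,a) = {s0}.
Union: {s0}.
After a: {s0}.
δ(s0,a) = {s0}.
Union: {s0}.
After a: {s0}.
δ(s0,b) = {s3}.
Union: {s3}.
ε-closure gives {s2, s3, s5}.
After b: {s2, s3, s5}.
δ(s2,b) = {s0}; δ(s3,b) = ∅; δ(s5,b) = {s4}.
Union: {s0, s4}.
After b: {s0, s4}.

{s0, s4}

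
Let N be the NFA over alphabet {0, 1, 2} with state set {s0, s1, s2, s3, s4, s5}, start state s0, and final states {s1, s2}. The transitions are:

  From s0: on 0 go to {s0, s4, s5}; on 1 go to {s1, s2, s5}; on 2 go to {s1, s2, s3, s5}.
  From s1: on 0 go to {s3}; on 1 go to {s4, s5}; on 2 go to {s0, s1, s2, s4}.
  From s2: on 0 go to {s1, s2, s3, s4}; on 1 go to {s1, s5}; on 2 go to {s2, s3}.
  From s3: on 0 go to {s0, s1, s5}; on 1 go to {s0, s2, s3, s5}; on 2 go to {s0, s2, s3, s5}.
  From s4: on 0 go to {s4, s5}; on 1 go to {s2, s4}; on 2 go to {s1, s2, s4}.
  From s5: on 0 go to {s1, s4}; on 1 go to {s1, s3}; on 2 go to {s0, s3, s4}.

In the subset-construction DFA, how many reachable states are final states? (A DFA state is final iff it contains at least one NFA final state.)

Start state of the DFA: {s0}.
{s0} --0--> {s0, s4, s5}  [new]
{s0} --1--> {s1, s2, s5}  [new]
{s0} --2--> {s1, s2, s3, s5}  [new]
{s0, s4, s5} --0--> {s0, s1, s4, s5}  [new]
{s0, s4, s5} --1--> {s1, s2, s3, s4, s5}  [new]
{s0, s4, s5} --2--> {s0, s1, s2, s3, s4, s5}  [new]
{s1, s2, s5} --0--> {s1, s2, s3, s4}  [new]
{s1, s2, s5} --1--> {s1, s3, s4, s5}  [new]
{s1, s2, s5} --2--> {s0, s1, s2, s3, s4}  [new]
{s1, s2, s3, s5} --0--> {s0, s1, s2, s3, s4, s5}  [seen]
{s1, s2, s3, s5} --1--> {s0, s1, s2, s3, s4, s5}  [seen]
{s1, s2, s3, s5} --2--> {s0, s1, s2, s3, s4, s5}  [seen]
{s0, s1, s4, s5} --0--> {s0, s1, s3, s4, s5}  [new]
{s0, s1, s4, s5} --1--> {s1, s2, s3, s4, s5}  [seen]
{s0, s1, s4, s5} --2--> {s0, s1, s2, s3, s4, s5}  [seen]
{s1, s2, s3, s4, s5} --0--> {s0, s1, s2, s3, s4, s5}  [seen]
{s1, s2, s3, s4, s5} --1--> {s0, s1, s2, s3, s4, s5}  [seen]
{s1, s2, s3, s4, s5} --2--> {s0, s1, s2, s3, s4, s5}  [seen]
{s0, s1, s2, s3, s4, s5} --0--> {s0, s1, s2, s3, s4, s5}  [seen]
{s0, s1, s2, s3, s4, s5} --1--> {s0, s1, s2, s3, s4, s5}  [seen]
{s0, s1, s2, s3, s4, s5} --2--> {s0, s1, s2, s3, s4, s5}  [seen]
{s1, s2, s3, s4} --0--> {s0, s1, s2, s3, s4, s5}  [seen]
{s1, s2, s3, s4} --1--> {s0, s1, s2, s3, s4, s5}  [seen]
{s1, s2, s3, s4} --2--> {s0, s1, s2, s3, s4, s5}  [seen]
{s1, s3, s4, s5} --0--> {s0, s1, s3, s4, s5}  [seen]
{s1, s3, s4, s5} --1--> {s0, s1, s2, s3, s4, s5}  [seen]
{s1, s3, s4, s5} --2--> {s0, s1, s2, s3, s4, s5}  [seen]
{s0, s1, s2, s3, s4} --0--> {s0, s1, s2, s3, s4, s5}  [seen]
{s0, s1, s2, s3, s4} --1--> {s0, s1, s2, s3, s4, s5}  [seen]
{s0, s1, s2, s3, s4} --2--> {s0, s1, s2, s3, s4, s5}  [seen]
{s0, s1, s3, s4, s5} --0--> {s0, s1, s3, s4, s5}  [seen]
{s0, s1, s3, s4, s5} --1--> {s0, s1, s2, s3, s4, s5}  [seen]
{s0, s1, s3, s4, s5} --2--> {s0, s1, s2, s3, s4, s5}  [seen]
Reachable DFA states: {s0}, {s0, s4, s5}, {s1, s2, s5}, {s1, s2, s3, s5}, {s0, s1, s4, s5}, {s1, s2, s3, s4, s5}, {s0, s1, s2, s3, s4, s5}, {s1, s2, s3, s4}, {s1, s3, s4, s5}, {s0, s1, s2, s3, s4}, {s0, s1, s3, s4, s5}.
Accepting DFA states (contain an NFA accepting state): {s1, s2, s5}, {s1, s2, s3, s5}, {s0, s1, s4, s5}, {s1, s2, s3, s4, s5}, {s0, s1, s2, s3, s4, s5}, {s1, s2, s3, s4}, {s1, s3, s4, s5}, {s0, s1, s2, s3, s4}, {s0, s1, s3, s4, s5}.

9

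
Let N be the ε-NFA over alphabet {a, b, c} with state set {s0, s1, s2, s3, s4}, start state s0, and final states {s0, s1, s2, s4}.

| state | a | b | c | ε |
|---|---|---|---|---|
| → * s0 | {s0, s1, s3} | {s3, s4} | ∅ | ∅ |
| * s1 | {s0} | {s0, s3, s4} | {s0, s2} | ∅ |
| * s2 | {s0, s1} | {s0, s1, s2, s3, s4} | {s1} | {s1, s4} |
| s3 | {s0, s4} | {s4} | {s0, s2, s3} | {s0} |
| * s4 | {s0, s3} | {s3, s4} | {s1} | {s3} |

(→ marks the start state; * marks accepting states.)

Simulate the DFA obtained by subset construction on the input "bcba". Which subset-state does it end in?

{s0, s1, s3, s4}

Start: {s0}.
δ(s0,b) = {s3, s4}.
Union: {s3, s4}.
ε-closure gives {s0, s3, s4}.
After b: {s0, s3, s4}.
δ(s0,c) = ∅; δ(s3,c) = {s0, s2, s3}; δ(s4,c) = {s1}.
Union: {s0, s1, s2, s3}.
ε-closure gives {s0, s1, s2, s3, s4}.
After c: {s0, s1, s2, s3, s4}.
δ(s0,b) = {s3, s4}; δ(s1,b) = {s0, s3, s4}; δ(s2,b) = {s0, s1, s2, s3, s4}; δ(s3,b) = {s4}; δ(s4,b) = {s3, s4}.
Union: {s0, s1, s2, s3, s4}.
After b: {s0, s1, s2, s3, s4}.
δ(s0,a) = {s0, s1, s3}; δ(s1,a) = {s0}; δ(s2,a) = {s0, s1}; δ(s3,a) = {s0, s4}; δ(s4,a) = {s0, s3}.
Union: {s0, s1, s3, s4}.
After a: {s0, s1, s3, s4}.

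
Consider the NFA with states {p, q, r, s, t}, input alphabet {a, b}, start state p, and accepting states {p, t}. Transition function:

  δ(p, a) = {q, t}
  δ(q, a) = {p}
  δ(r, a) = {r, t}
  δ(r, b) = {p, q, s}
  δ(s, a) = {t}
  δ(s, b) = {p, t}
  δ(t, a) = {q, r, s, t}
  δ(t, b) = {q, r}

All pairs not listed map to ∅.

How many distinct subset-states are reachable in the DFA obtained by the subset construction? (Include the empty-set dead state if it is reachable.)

13

Start state of the DFA: {p}.
{p} --a--> {q, t}  [new]
{p} --b--> ∅  [new]
{q, t} --a--> {p, q, r, s, t}  [new]
{q, t} --b--> {q, r}  [new]
∅ --a--> ∅  [seen]
∅ --b--> ∅  [seen]
{p, q, r, s, t} --a--> {p, q, r, s, t}  [seen]
{p, q, r, s, t} --b--> {p, q, r, s, t}  [seen]
{q, r} --a--> {p, r, t}  [new]
{q, r} --b--> {p, q, s}  [new]
{p, r, t} --a--> {q, r, s, t}  [new]
{p, r, t} --b--> {p, q, r, s}  [new]
{p, q, s} --a--> {p, q, t}  [new]
{p, q, s} --b--> {p, t}  [new]
{q, r, s, t} --a--> {p, q, r, s, t}  [seen]
{q, r, s, t} --b--> {p, q, r, s, t}  [seen]
{p, q, r, s} --a--> {p, q, r, t}  [new]
{p, q, r, s} --b--> {p, q, s, t}  [new]
{p, q, t} --a--> {p, q, r, s, t}  [seen]
{p, q, t} --b--> {q, r}  [seen]
{p, t} --a--> {q, r, s, t}  [seen]
{p, t} --b--> {q, r}  [seen]
{p, q, r, t} --a--> {p, q, r, s, t}  [seen]
{p, q, r, t} --b--> {p, q, r, s}  [seen]
{p, q, s, t} --a--> {p, q, r, s, t}  [seen]
{p, q, s, t} --b--> {p, q, r, t}  [seen]
Reachable DFA states: {p}, {q, t}, ∅, {p, q, r, s, t}, {q, r}, {p, r, t}, {p, q, s}, {q, r, s, t}, {p, q, r, s}, {p, q, t}, {p, t}, {p, q, r, t}, {p, q, s, t}.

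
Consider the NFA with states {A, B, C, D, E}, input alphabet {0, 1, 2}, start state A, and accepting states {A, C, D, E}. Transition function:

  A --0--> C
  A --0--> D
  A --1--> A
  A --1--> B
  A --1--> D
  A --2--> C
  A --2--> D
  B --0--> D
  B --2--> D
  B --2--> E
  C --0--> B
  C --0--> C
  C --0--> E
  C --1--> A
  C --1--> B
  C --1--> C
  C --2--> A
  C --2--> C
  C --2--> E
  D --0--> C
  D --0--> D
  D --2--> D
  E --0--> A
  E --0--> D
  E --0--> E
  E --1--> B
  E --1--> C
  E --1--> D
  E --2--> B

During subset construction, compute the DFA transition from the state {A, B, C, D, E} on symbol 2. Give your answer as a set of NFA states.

δ(A,2) = {C, D}; δ(B,2) = {D, E}; δ(C,2) = {A, C, E}; δ(D,2) = {D}; δ(E,2) = {B}.
Union: {A, B, C, D, E}.

{A, B, C, D, E}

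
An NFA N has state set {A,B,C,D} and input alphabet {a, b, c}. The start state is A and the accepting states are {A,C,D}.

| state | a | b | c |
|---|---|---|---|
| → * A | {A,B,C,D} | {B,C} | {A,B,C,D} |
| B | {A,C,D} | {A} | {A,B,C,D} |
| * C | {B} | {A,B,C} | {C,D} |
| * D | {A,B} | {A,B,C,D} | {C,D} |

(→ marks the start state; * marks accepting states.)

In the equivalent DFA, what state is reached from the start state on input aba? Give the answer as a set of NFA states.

{A,B,C,D}

Start: {A}.
δ(A,a) = {A,B,C,D}.
Union: {A,B,C,D}.
After a: {A,B,C,D}.
δ(A,b) = {B,C}; δ(B,b) = {A}; δ(C,b) = {A,B,C}; δ(D,b) = {A,B,C,D}.
Union: {A,B,C,D}.
After b: {A,B,C,D}.
δ(A,a) = {A,B,C,D}; δ(B,a) = {A,C,D}; δ(C,a) = {B}; δ(D,a) = {A,B}.
Union: {A,B,C,D}.
After a: {A,B,C,D}.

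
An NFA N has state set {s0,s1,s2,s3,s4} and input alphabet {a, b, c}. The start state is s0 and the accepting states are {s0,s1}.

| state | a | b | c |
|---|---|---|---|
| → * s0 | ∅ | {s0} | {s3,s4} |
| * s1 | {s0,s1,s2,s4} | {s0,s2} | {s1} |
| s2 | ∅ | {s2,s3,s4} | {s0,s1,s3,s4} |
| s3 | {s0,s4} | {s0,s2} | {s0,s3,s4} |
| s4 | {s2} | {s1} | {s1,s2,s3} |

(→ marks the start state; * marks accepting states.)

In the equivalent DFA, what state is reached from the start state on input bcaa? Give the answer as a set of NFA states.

{s2}

Start: {s0}.
δ(s0,b) = {s0}.
Union: {s0}.
After b: {s0}.
δ(s0,c) = {s3,s4}.
Union: {s3,s4}.
After c: {s3,s4}.
δ(s3,a) = {s0,s4}; δ(s4,a) = {s2}.
Union: {s0,s2,s4}.
After a: {s0,s2,s4}.
δ(s0,a) = ∅; δ(s2,a) = ∅; δ(s4,a) = {s2}.
Union: {s2}.
After a: {s2}.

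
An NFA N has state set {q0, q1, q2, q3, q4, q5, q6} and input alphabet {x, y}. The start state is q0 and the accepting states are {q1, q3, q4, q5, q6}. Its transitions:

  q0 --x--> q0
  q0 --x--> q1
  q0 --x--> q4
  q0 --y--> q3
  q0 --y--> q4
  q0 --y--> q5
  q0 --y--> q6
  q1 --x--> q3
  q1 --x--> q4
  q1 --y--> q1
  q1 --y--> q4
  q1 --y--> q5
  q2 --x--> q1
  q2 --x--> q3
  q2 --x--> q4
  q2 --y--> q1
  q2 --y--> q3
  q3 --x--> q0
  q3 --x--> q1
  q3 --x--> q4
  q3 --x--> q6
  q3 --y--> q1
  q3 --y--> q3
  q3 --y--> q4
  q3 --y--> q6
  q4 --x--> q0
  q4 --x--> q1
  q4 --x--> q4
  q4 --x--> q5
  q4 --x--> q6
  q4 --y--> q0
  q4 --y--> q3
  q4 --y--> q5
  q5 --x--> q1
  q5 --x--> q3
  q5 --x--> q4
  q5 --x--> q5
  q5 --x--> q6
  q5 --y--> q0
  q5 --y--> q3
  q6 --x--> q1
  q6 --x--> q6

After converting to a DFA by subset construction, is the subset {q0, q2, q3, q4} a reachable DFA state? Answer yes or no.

Start state of the DFA: {q0}.
{q0} --x--> {q0, q1, q4}  [new]
{q0} --y--> {q3, q4, q5, q6}  [new]
{q0, q1, q4} --x--> {q0, q1, q3, q4, q5, q6}  [new]
{q0, q1, q4} --y--> {q0, q1, q3, q4, q5, q6}  [seen]
{q3, q4, q5, q6} --x--> {q0, q1, q3, q4, q5, q6}  [seen]
{q3, q4, q5, q6} --y--> {q0, q1, q3, q4, q5, q6}  [seen]
{q0, q1, q3, q4, q5, q6} --x--> {q0, q1, q3, q4, q5, q6}  [seen]
{q0, q1, q3, q4, q5, q6} --y--> {q0, q1, q3, q4, q5, q6}  [seen]
Reachable DFA states: {q0}, {q0, q1, q4}, {q3, q4, q5, q6}, {q0, q1, q3, q4, q5, q6}.
{q0, q2, q3, q4} is not among them.

no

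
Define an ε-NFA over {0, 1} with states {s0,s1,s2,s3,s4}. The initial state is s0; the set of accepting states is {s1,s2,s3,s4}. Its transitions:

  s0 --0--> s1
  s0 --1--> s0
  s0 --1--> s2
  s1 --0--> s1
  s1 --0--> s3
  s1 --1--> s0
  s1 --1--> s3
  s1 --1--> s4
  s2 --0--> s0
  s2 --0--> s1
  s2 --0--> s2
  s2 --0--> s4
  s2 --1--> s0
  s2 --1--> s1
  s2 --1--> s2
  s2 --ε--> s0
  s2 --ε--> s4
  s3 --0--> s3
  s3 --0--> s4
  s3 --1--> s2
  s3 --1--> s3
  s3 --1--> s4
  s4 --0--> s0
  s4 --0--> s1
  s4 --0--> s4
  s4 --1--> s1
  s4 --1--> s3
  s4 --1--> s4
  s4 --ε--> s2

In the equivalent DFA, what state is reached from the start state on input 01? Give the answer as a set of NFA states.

{s0,s2,s3,s4}

Start: {s0}.
δ(s0,0) = {s1}.
Union: {s1}.
After 0: {s1}.
δ(s1,1) = {s0,s3,s4}.
Union: {s0,s3,s4}.
ε-closure gives {s0,s2,s3,s4}.
After 1: {s0,s2,s3,s4}.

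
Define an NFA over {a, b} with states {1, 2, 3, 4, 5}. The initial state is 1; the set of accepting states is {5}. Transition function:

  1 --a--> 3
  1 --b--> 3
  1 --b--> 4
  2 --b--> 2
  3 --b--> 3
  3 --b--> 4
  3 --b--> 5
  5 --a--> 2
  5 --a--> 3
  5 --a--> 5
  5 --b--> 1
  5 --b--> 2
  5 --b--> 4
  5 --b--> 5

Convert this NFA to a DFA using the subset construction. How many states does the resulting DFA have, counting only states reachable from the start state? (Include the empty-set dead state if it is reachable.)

Start state of the DFA: {1}.
{1} --a--> {3}  [new]
{1} --b--> {3, 4}  [new]
{3} --a--> ∅  [new]
{3} --b--> {3, 4, 5}  [new]
{3, 4} --a--> ∅  [seen]
{3, 4} --b--> {3, 4, 5}  [seen]
∅ --a--> ∅  [seen]
∅ --b--> ∅  [seen]
{3, 4, 5} --a--> {2, 3, 5}  [new]
{3, 4, 5} --b--> {1, 2, 3, 4, 5}  [new]
{2, 3, 5} --a--> {2, 3, 5}  [seen]
{2, 3, 5} --b--> {1, 2, 3, 4, 5}  [seen]
{1, 2, 3, 4, 5} --a--> {2, 3, 5}  [seen]
{1, 2, 3, 4, 5} --b--> {1, 2, 3, 4, 5}  [seen]
Reachable DFA states: {1}, {3}, {3, 4}, ∅, {3, 4, 5}, {2, 3, 5}, {1, 2, 3, 4, 5}.

7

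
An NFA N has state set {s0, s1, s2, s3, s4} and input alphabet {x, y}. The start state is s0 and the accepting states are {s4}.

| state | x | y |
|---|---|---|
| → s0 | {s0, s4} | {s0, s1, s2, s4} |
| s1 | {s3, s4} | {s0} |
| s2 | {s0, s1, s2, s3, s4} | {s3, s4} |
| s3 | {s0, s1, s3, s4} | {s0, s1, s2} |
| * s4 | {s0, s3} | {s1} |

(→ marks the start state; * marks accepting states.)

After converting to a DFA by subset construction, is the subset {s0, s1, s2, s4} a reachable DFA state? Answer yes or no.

Start state of the DFA: {s0}.
{s0} --x--> {s0, s4}  [new]
{s0} --y--> {s0, s1, s2, s4}  [new]
{s0, s4} --x--> {s0, s3, s4}  [new]
{s0, s4} --y--> {s0, s1, s2, s4}  [seen]
{s0, s1, s2, s4} --x--> {s0, s1, s2, s3, s4}  [new]
{s0, s1, s2, s4} --y--> {s0, s1, s2, s3, s4}  [seen]
{s0, s3, s4} --x--> {s0, s1, s3, s4}  [new]
{s0, s3, s4} --y--> {s0, s1, s2, s4}  [seen]
{s0, s1, s2, s3, s4} --x--> {s0, s1, s2, s3, s4}  [seen]
{s0, s1, s2, s3, s4} --y--> {s0, s1, s2, s3, s4}  [seen]
{s0, s1, s3, s4} --x--> {s0, s1, s3, s4}  [seen]
{s0, s1, s3, s4} --y--> {s0, s1, s2, s4}  [seen]
Reachable DFA states: {s0}, {s0, s4}, {s0, s1, s2, s4}, {s0, s3, s4}, {s0, s1, s2, s3, s4}, {s0, s1, s3, s4}.
{s0, s1, s2, s4} is among them.

yes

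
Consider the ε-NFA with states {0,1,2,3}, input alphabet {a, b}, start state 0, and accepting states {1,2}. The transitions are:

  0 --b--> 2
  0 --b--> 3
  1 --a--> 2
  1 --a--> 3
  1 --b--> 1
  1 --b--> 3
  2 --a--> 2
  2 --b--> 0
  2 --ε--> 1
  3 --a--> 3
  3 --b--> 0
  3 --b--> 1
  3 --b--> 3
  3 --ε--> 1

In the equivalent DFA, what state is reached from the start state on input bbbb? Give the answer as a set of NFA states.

Start: {0}.
δ(0,b) = {2,3}.
Union: {2,3}.
ε-closure gives {1,2,3}.
After b: {1,2,3}.
δ(1,b) = {1,3}; δ(2,b) = {0}; δ(3,b) = {0,1,3}.
Union: {0,1,3}.
After b: {0,1,3}.
δ(0,b) = {2,3}; δ(1,b) = {1,3}; δ(3,b) = {0,1,3}.
Union: {0,1,2,3}.
After b: {0,1,2,3}.
δ(0,b) = {2,3}; δ(1,b) = {1,3}; δ(2,b) = {0}; δ(3,b) = {0,1,3}.
Union: {0,1,2,3}.
After b: {0,1,2,3}.

{0,1,2,3}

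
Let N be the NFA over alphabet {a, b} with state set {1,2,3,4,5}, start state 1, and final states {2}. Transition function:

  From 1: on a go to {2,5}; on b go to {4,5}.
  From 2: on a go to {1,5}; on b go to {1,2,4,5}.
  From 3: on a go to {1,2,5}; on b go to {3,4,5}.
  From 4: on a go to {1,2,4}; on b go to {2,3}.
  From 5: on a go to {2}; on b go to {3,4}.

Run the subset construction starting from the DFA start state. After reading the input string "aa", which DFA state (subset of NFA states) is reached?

{1,2,5}

Start: {1}.
δ(1,a) = {2,5}.
Union: {2,5}.
After a: {2,5}.
δ(2,a) = {1,5}; δ(5,a) = {2}.
Union: {1,2,5}.
After a: {1,2,5}.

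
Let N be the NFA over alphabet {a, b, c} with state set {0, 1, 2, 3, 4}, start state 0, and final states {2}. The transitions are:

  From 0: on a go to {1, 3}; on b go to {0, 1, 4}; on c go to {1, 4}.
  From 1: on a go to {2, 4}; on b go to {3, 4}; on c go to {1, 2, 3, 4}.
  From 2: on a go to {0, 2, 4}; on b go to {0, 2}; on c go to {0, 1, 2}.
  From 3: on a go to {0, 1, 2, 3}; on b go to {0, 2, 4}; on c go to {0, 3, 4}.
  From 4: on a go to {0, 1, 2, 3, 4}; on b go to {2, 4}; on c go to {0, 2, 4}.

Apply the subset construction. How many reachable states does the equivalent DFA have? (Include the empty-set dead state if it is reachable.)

9

Start state of the DFA: {0}.
{0} --a--> {1, 3}  [new]
{0} --b--> {0, 1, 4}  [new]
{0} --c--> {1, 4}  [new]
{1, 3} --a--> {0, 1, 2, 3, 4}  [new]
{1, 3} --b--> {0, 2, 3, 4}  [new]
{1, 3} --c--> {0, 1, 2, 3, 4}  [seen]
{0, 1, 4} --a--> {0, 1, 2, 3, 4}  [seen]
{0, 1, 4} --b--> {0, 1, 2, 3, 4}  [seen]
{0, 1, 4} --c--> {0, 1, 2, 3, 4}  [seen]
{1, 4} --a--> {0, 1, 2, 3, 4}  [seen]
{1, 4} --b--> {2, 3, 4}  [new]
{1, 4} --c--> {0, 1, 2, 3, 4}  [seen]
{0, 1, 2, 3, 4} --a--> {0, 1, 2, 3, 4}  [seen]
{0, 1, 2, 3, 4} --b--> {0, 1, 2, 3, 4}  [seen]
{0, 1, 2, 3, 4} --c--> {0, 1, 2, 3, 4}  [seen]
{0, 2, 3, 4} --a--> {0, 1, 2, 3, 4}  [seen]
{0, 2, 3, 4} --b--> {0, 1, 2, 4}  [new]
{0, 2, 3, 4} --c--> {0, 1, 2, 3, 4}  [seen]
{2, 3, 4} --a--> {0, 1, 2, 3, 4}  [seen]
{2, 3, 4} --b--> {0, 2, 4}  [new]
{2, 3, 4} --c--> {0, 1, 2, 3, 4}  [seen]
{0, 1, 2, 4} --a--> {0, 1, 2, 3, 4}  [seen]
{0, 1, 2, 4} --b--> {0, 1, 2, 3, 4}  [seen]
{0, 1, 2, 4} --c--> {0, 1, 2, 3, 4}  [seen]
{0, 2, 4} --a--> {0, 1, 2, 3, 4}  [seen]
{0, 2, 4} --b--> {0, 1, 2, 4}  [seen]
{0, 2, 4} --c--> {0, 1, 2, 4}  [seen]
Reachable DFA states: {0}, {1, 3}, {0, 1, 4}, {1, 4}, {0, 1, 2, 3, 4}, {0, 2, 3, 4}, {2, 3, 4}, {0, 1, 2, 4}, {0, 2, 4}.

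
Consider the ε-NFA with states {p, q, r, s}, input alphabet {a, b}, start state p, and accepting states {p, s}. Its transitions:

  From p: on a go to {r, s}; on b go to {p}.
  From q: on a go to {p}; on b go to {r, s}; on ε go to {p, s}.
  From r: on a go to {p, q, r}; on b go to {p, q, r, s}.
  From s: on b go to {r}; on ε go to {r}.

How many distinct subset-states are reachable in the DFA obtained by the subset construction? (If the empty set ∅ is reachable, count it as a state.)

Start state of the DFA: {p} (ε-closure of the NFA start).
{p} --a--> {r, s}  [new]
{p} --b--> {p}  [seen]
{r, s} --a--> {p, q, r, s}  [new]
{r, s} --b--> {p, q, r, s}  [seen]
{p, q, r, s} --a--> {p, q, r, s}  [seen]
{p, q, r, s} --b--> {p, q, r, s}  [seen]
Reachable DFA states: {p}, {r, s}, {p, q, r, s}.

3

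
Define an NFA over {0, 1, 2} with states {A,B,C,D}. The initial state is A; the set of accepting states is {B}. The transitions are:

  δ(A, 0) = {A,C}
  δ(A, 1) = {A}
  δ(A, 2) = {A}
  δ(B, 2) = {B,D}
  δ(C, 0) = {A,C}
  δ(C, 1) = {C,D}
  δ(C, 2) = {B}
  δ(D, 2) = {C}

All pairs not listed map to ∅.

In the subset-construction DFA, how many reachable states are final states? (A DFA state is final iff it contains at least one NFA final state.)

Start state of the DFA: {A}.
{A} --0--> {A,C}  [new]
{A} --1--> {A}  [seen]
{A} --2--> {A}  [seen]
{A,C} --0--> {A,C}  [seen]
{A,C} --1--> {A,C,D}  [new]
{A,C} --2--> {A,B}  [new]
{A,C,D} --0--> {A,C}  [seen]
{A,C,D} --1--> {A,C,D}  [seen]
{A,C,D} --2--> {A,B,C}  [new]
{A,B} --0--> {A,C}  [seen]
{A,B} --1--> {A}  [seen]
{A,B} --2--> {A,B,D}  [new]
{A,B,C} --0--> {A,C}  [seen]
{A,B,C} --1--> {A,C,D}  [seen]
{A,B,C} --2--> {A,B,D}  [seen]
{A,B,D} --0--> {A,C}  [seen]
{A,B,D} --1--> {A}  [seen]
{A,B,D} --2--> {A,B,C,D}  [new]
{A,B,C,D} --0--> {A,C}  [seen]
{A,B,C,D} --1--> {A,C,D}  [seen]
{A,B,C,D} --2--> {A,B,C,D}  [seen]
Reachable DFA states: {A}, {A,C}, {A,C,D}, {A,B}, {A,B,C}, {A,B,D}, {A,B,C,D}.
Accepting DFA states (contain an NFA accepting state): {A,B}, {A,B,C}, {A,B,D}, {A,B,C,D}.

4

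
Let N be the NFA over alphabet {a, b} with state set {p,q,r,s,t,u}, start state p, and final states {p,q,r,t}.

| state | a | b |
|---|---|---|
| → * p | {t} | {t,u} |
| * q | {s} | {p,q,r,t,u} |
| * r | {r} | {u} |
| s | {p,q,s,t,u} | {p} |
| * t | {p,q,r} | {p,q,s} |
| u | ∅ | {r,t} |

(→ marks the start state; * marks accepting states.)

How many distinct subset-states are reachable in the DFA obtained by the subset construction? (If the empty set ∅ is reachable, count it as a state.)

Start state of the DFA: {p}.
{p} --a--> {t}  [new]
{p} --b--> {t,u}  [new]
{t} --a--> {p,q,r}  [new]
{t} --b--> {p,q,s}  [new]
{t,u} --a--> {p,q,r}  [seen]
{t,u} --b--> {p,q,r,s,t}  [new]
{p,q,r} --a--> {r,s,t}  [new]
{p,q,r} --b--> {p,q,r,t,u}  [new]
{p,q,s} --a--> {p,q,s,t,u}  [new]
{p,q,s} --b--> {p,q,r,t,u}  [seen]
{p,q,r,s,t} --a--> {p,q,r,s,t,u}  [new]
{p,q,r,s,t} --b--> {p,q,r,s,t,u}  [seen]
{r,s,t} --a--> {p,q,r,s,t,u}  [seen]
{r,s,t} --b--> {p,q,s,u}  [new]
{p,q,r,t,u} --a--> {p,q,r,s,t}  [seen]
{p,q,r,t,u} --b--> {p,q,r,s,t,u}  [seen]
{p,q,s,t,u} --a--> {p,q,r,s,t,u}  [seen]
{p,q,s,t,u} --b--> {p,q,r,s,t,u}  [seen]
{p,q,r,s,t,u} --a--> {p,q,r,s,t,u}  [seen]
{p,q,r,s,t,u} --b--> {p,q,r,s,t,u}  [seen]
{p,q,s,u} --a--> {p,q,s,t,u}  [seen]
{p,q,s,u} --b--> {p,q,r,t,u}  [seen]
Reachable DFA states: {p}, {t}, {t,u}, {p,q,r}, {p,q,s}, {p,q,r,s,t}, {r,s,t}, {p,q,r,t,u}, {p,q,s,t,u}, {p,q,r,s,t,u}, {p,q,s,u}.

11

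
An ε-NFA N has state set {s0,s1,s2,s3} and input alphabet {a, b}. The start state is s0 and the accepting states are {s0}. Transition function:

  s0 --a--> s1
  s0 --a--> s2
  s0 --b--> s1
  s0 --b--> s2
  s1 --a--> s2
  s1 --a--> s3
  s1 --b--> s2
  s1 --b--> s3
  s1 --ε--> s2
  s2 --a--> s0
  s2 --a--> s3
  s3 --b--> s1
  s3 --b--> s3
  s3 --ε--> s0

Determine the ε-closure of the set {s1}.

Begin with {s1}.
s1 →ε {s2}; add s2.
ε-closure = {s1,s2}.

{s1,s2}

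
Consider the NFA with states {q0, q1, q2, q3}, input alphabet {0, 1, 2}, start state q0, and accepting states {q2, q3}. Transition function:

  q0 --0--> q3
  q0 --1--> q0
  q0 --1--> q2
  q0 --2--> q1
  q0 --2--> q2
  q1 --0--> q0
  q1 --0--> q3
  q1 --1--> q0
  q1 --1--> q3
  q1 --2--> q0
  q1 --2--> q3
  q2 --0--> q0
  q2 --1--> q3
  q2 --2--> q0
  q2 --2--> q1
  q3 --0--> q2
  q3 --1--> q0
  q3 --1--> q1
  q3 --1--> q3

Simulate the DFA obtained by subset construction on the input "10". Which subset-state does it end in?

Start: {q0}.
δ(q0,1) = {q0, q2}.
Union: {q0, q2}.
After 1: {q0, q2}.
δ(q0,0) = {q3}; δ(q2,0) = {q0}.
Union: {q0, q3}.
After 0: {q0, q3}.

{q0, q3}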